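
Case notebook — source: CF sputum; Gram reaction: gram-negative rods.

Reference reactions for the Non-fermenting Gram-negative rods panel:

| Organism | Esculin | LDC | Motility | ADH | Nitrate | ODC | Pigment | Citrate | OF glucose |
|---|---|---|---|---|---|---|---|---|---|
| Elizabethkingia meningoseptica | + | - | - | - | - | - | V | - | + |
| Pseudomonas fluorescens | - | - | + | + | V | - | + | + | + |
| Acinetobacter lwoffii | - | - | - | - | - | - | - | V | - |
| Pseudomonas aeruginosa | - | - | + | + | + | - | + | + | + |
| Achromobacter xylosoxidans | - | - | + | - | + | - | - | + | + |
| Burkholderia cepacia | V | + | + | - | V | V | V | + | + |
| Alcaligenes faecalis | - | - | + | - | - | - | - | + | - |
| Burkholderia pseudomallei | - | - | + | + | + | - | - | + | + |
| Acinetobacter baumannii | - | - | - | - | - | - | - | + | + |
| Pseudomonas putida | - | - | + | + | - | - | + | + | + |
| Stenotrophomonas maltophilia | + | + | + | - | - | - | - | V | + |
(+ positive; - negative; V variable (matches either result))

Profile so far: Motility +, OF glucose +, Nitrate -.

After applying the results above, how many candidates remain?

Motility +: excludes Elizabethkingia meningoseptica, Acinetobacter lwoffii, Acinetobacter baumannii — 8 left.
Nitrate -: excludes Pseudomonas aeruginosa, Achromobacter xylosoxidans, Burkholderia pseudomallei — 5 left.
OF glucose +: excludes Alcaligenes faecalis — 4 left.
Still consistent: Burkholderia cepacia, Pseudomonas fluorescens, Pseudomonas putida, Stenotrophomonas maltophilia.

4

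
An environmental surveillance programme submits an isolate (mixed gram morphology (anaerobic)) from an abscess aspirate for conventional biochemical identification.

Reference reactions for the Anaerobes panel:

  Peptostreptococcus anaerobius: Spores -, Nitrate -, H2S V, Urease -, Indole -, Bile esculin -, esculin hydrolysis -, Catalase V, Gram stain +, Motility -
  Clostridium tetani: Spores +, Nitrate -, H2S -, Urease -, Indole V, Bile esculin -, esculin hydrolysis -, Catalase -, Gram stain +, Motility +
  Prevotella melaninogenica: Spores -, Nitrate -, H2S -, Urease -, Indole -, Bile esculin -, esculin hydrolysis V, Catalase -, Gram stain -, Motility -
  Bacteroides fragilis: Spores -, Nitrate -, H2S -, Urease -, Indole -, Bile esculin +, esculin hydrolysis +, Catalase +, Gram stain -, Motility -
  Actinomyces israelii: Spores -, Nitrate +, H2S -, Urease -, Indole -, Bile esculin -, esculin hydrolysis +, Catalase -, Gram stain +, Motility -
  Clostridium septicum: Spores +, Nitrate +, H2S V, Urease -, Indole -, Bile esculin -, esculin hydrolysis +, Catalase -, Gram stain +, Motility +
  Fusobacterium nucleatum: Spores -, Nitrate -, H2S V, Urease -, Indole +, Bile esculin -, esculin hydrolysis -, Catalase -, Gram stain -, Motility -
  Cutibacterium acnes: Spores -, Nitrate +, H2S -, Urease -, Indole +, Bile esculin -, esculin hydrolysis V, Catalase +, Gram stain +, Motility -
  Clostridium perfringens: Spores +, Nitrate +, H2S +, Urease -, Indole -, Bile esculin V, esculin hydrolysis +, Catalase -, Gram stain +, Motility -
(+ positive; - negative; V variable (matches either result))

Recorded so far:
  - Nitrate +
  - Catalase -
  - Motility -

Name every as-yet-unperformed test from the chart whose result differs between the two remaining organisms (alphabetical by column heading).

H2S, Spores

Catalase -: excludes Bacteroides fragilis, Cutibacterium acnes — 7 left.
Nitrate +: excludes Peptostreptococcus anaerobius, Clostridium tetani, Prevotella melaninogenica, Fusobacterium nucleatum — 3 left.
Motility -: excludes Clostridium septicum — 2 left.
Two candidates remain: Actinomyces israelii and Clostridium perfringens.
  Spores: Actinomyces israelii -, Clostridium perfringens + — discriminates.
  H2S: Actinomyces israelii -, Clostridium perfringens + — discriminates.
  Urease: - vs - — same for both, does not separate.
  Indole: - vs - — same for both, does not separate.
  Bile esculin: - vs V — variable for at least one, does not separate.
  esculin hydrolysis: + vs + — same for both, does not separate.
  Gram stain: + vs + — same for both, does not separate.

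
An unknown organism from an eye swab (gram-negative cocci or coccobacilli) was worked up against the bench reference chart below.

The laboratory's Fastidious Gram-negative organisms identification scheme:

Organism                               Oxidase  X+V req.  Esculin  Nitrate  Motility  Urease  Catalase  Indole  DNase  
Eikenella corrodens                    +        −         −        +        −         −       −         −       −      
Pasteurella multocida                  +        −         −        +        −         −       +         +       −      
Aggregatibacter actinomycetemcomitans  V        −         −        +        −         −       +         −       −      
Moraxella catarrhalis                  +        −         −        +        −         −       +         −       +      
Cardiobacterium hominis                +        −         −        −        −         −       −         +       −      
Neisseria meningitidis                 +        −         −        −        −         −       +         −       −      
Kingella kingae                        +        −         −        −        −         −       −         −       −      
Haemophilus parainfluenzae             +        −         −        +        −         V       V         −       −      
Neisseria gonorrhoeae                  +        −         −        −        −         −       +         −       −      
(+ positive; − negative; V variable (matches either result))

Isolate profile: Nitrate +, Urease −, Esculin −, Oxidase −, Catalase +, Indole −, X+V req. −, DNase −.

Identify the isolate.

Aggregatibacter actinomycetemcomitans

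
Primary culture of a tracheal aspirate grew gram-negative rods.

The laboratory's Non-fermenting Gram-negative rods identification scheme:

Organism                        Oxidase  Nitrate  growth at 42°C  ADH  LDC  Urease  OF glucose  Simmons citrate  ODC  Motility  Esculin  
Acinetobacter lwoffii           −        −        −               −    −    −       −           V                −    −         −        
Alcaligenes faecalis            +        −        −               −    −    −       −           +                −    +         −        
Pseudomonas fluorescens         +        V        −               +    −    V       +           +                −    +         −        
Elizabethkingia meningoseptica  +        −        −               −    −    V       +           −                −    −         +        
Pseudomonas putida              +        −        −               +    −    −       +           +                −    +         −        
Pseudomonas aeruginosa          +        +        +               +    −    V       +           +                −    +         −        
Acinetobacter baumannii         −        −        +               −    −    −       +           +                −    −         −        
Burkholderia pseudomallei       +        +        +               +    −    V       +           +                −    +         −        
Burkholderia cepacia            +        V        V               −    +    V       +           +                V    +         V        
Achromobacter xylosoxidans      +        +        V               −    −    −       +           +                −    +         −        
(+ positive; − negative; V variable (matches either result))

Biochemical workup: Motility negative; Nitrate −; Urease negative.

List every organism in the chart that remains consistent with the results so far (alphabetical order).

Acinetobacter baumannii, Acinetobacter lwoffii, Elizabethkingia meningoseptica

Motility −: excludes 7 organisms — 3 left.
Urease −: all 3 remaining candidates are consistent.
Nitrate −: all 3 remaining candidates are consistent.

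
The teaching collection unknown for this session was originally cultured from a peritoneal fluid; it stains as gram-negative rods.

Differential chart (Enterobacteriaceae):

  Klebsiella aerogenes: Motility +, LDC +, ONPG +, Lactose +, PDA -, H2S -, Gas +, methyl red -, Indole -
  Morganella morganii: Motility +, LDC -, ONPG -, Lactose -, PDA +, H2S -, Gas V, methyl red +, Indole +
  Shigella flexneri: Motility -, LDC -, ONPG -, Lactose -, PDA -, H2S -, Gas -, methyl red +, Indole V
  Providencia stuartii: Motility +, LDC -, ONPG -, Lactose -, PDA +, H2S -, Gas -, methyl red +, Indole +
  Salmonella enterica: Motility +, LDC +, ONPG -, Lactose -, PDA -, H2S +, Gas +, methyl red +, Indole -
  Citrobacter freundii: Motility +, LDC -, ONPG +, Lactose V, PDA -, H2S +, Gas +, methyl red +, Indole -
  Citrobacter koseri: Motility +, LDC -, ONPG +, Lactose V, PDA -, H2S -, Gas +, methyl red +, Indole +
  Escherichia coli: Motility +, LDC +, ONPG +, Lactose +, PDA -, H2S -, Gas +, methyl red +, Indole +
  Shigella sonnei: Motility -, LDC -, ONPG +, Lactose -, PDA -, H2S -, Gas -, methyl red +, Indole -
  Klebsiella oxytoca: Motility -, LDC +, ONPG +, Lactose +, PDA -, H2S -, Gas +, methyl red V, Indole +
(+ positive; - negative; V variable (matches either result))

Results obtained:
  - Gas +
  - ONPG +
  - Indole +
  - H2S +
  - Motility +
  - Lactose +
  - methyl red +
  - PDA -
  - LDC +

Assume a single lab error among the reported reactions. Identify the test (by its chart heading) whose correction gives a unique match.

H2S

As reported, no row in the chart matches all 9 reactions.
Reversing ONPG → still no organism matches.
Reversing H2S (to -) → unique match: Escherichia coli.
Reversing Lactose → still no organism matches.
Reversing Motility → still no organism matches.
Reversing Indole → still no organism matches.
Reversing PDA → still no organism matches.
Reversing LDC → still no organism matches.
Reversing methyl red → still no organism matches.
Reversing Gas → still no organism matches.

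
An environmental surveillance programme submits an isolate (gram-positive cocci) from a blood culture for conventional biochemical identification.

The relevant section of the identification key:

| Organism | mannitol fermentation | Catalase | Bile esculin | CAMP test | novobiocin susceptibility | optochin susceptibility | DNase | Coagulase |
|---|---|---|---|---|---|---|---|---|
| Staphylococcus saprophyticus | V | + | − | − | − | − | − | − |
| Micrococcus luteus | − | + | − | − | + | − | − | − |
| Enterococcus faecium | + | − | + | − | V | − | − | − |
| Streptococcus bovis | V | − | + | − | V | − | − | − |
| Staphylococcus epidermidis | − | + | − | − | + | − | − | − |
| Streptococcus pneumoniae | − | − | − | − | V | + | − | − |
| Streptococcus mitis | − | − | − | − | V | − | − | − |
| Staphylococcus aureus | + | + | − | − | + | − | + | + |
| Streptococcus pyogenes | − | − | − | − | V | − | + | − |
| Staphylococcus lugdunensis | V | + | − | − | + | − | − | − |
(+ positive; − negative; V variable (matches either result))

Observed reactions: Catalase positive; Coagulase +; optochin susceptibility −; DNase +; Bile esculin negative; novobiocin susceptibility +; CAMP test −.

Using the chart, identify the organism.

CAMP test −: all 10 remaining candidates are consistent.
Coagulase +: excludes 9 organisms — 1 left.
DNase +: the one remaining candidate is consistent.
Catalase +: the one remaining candidate is consistent.
Bile esculin −: the one remaining candidate is consistent.
novobiocin susceptibility +: the one remaining candidate is consistent.
optochin susceptibility −: the one remaining candidate is consistent.

Staphylococcus aureus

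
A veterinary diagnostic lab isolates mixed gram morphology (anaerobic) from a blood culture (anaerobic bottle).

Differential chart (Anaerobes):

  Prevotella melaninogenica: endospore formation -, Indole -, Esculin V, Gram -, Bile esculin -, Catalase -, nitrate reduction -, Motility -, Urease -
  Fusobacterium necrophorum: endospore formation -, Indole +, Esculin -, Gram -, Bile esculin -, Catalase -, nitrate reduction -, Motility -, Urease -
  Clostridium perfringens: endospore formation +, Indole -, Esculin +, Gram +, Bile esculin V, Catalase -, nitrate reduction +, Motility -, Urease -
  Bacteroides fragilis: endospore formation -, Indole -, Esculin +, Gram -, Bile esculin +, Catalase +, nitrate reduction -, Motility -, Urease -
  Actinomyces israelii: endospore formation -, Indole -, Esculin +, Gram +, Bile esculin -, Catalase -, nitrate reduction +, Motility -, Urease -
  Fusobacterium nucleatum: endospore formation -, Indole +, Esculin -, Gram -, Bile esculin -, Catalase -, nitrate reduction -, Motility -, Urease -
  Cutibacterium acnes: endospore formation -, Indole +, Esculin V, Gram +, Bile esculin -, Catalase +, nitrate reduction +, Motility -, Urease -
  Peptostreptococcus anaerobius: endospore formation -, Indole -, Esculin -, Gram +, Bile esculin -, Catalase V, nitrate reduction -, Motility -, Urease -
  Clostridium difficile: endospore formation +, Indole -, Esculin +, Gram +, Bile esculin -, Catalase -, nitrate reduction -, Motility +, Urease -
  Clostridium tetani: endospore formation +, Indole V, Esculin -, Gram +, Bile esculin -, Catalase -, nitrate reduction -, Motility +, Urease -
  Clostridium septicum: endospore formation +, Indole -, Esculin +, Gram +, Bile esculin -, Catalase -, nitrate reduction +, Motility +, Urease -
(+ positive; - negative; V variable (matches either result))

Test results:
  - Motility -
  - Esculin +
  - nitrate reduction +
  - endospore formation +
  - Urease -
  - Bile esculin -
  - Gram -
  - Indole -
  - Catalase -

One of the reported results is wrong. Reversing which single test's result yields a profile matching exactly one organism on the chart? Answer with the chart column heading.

Gram

As reported, no row in the chart matches all 9 reactions.
Reversing Indole → still no organism matches.
Reversing Catalase → still no organism matches.
Reversing Motility → still no organism matches.
Reversing Esculin → still no organism matches.
Reversing Gram (to +) → unique match: Clostridium perfringens.
Reversing Bile esculin → still no organism matches.
Reversing Urease → still no organism matches.
Reversing endospore formation → still no organism matches.
Reversing nitrate reduction → still no organism matches.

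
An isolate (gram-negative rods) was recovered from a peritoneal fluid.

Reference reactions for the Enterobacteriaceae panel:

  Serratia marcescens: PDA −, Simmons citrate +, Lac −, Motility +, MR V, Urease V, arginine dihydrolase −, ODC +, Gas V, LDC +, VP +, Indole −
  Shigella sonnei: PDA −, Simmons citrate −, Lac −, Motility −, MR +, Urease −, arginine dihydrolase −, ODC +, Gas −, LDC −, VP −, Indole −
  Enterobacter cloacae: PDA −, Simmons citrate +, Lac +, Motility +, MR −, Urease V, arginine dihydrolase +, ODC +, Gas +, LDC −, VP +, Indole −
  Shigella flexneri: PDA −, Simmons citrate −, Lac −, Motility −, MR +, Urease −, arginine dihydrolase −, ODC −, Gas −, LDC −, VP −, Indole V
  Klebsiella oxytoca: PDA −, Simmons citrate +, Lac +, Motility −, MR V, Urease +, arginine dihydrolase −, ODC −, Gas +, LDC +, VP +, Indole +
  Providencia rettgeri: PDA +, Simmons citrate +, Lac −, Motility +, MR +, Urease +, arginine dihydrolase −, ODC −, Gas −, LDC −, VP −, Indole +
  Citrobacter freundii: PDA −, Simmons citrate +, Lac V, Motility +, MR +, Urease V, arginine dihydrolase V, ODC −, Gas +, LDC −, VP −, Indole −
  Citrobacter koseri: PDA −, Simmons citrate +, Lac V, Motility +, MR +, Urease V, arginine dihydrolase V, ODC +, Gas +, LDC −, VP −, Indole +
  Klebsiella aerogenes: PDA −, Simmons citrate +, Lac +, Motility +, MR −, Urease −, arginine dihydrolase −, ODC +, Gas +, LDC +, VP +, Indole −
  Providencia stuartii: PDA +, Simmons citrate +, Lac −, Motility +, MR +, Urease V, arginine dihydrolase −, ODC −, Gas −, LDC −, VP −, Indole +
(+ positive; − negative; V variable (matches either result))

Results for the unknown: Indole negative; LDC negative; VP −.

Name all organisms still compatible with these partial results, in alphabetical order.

Citrobacter freundii, Shigella flexneri, Shigella sonnei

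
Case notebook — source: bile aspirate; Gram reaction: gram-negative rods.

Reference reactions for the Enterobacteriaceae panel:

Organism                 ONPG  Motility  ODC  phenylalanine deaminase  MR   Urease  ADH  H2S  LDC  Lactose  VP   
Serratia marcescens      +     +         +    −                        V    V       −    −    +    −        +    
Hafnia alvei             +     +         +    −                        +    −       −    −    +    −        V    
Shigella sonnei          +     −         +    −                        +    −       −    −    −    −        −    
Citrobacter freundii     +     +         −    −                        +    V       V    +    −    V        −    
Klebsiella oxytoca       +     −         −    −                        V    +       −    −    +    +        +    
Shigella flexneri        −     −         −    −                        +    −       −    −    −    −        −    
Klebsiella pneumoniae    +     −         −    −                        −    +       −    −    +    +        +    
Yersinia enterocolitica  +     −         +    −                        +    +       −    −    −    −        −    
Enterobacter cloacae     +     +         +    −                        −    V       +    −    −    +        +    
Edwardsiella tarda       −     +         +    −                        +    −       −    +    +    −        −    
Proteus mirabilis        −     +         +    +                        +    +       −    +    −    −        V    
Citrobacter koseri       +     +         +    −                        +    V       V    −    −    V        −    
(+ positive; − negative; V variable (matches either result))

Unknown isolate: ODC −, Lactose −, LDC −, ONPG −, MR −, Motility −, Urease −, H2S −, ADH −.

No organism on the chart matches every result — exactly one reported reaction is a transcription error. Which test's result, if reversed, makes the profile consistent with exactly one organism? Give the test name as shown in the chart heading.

MR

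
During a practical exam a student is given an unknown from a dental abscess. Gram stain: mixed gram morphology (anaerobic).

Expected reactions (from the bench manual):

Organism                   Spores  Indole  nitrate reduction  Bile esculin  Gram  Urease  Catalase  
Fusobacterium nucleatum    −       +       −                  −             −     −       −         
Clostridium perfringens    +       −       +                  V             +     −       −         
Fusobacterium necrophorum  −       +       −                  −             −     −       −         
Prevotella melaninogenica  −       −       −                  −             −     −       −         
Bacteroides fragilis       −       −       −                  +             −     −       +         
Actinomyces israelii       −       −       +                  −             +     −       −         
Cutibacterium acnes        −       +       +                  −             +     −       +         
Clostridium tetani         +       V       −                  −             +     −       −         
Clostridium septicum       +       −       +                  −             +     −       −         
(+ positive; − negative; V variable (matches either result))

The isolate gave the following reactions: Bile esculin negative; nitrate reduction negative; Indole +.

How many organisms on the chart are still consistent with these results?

3

Bile esculin −: excludes Bacteroides fragilis — 8 left.
Indole +: excludes Clostridium perfringens, Prevotella melaninogenica, Actinomyces israelii, Clostridium septicum — 4 left.
nitrate reduction −: excludes Cutibacterium acnes — 3 left.
Still consistent: Clostridium tetani, Fusobacterium necrophorum, Fusobacterium nucleatum.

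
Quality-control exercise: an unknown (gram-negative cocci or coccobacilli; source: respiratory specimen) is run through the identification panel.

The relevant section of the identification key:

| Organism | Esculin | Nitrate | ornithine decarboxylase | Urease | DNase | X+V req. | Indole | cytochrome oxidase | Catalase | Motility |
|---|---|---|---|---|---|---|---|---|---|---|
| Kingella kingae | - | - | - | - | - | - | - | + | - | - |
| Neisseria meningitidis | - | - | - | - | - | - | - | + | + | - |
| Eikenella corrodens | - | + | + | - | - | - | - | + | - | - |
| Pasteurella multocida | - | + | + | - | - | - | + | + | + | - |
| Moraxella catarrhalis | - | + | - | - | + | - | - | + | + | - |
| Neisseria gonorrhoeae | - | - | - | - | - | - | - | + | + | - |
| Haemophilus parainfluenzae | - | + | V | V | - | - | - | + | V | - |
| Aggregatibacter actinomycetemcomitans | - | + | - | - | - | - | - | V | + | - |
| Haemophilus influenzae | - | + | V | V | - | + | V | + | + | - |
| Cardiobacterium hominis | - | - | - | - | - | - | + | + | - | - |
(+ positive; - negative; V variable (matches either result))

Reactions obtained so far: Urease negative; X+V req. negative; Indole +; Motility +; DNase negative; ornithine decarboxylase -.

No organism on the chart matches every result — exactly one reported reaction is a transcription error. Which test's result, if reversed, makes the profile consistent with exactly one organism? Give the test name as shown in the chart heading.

Motility

As reported, no row in the chart matches all 6 reactions.
Reversing Indole → still no organism matches.
Reversing ornithine decarboxylase → still no organism matches.
Reversing Urease → still no organism matches.
Reversing X+V req. → still no organism matches.
Reversing Motility (to -) → unique match: Cardiobacterium hominis.
Reversing DNase → still no organism matches.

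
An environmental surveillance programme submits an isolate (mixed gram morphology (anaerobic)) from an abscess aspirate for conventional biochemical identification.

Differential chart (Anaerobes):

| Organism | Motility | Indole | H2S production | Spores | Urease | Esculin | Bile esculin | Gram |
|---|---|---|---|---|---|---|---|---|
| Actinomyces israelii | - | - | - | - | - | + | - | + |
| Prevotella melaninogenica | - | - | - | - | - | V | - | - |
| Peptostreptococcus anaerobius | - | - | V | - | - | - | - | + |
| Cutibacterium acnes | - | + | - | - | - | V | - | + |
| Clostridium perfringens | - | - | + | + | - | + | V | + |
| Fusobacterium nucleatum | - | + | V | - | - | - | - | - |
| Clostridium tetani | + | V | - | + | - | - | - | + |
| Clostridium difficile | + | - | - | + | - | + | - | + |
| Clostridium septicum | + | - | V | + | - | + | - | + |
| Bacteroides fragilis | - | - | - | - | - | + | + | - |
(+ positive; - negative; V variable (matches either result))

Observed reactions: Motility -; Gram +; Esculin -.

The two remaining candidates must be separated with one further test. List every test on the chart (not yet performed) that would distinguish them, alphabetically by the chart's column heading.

Motility -: excludes Clostridium tetani, Clostridium difficile, Clostridium septicum — 7 left.
Esculin -: excludes Actinomyces israelii, Clostridium perfringens, Bacteroides fragilis — 4 left.
Gram +: excludes Prevotella melaninogenica, Fusobacterium nucleatum — 2 left.
Two candidates remain: Cutibacterium acnes and Peptostreptococcus anaerobius.
  Indole: Cutibacterium acnes +, Peptostreptococcus anaerobius - — discriminates.
  H2S production: - vs V — variable for at least one, does not separate.
  Spores: - vs - — same for both, does not separate.
  Urease: - vs - — same for both, does not separate.
  Bile esculin: - vs - — same for both, does not separate.

Indole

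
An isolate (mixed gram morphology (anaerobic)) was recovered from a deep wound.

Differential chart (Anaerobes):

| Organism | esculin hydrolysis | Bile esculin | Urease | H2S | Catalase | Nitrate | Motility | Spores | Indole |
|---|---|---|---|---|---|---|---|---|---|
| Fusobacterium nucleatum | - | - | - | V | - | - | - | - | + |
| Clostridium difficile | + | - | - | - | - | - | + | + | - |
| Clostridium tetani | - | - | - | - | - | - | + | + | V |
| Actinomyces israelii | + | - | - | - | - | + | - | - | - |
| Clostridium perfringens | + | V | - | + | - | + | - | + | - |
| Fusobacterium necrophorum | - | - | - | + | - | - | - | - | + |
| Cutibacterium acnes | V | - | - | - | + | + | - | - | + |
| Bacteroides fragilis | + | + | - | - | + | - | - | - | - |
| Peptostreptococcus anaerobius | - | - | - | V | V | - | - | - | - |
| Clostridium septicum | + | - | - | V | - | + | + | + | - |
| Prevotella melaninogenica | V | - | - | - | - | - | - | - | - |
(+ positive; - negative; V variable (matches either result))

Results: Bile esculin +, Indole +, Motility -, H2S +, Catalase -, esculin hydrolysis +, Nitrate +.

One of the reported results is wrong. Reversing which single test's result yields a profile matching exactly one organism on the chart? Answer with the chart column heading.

As reported, no row in the chart matches all 7 reactions.
Reversing Motility → still no organism matches.
Reversing Catalase → still no organism matches.
Reversing H2S → still no organism matches.
Reversing Bile esculin → still no organism matches.
Reversing Indole (to -) → unique match: Clostridium perfringens.
Reversing Nitrate → still no organism matches.
Reversing esculin hydrolysis → still no organism matches.

Indole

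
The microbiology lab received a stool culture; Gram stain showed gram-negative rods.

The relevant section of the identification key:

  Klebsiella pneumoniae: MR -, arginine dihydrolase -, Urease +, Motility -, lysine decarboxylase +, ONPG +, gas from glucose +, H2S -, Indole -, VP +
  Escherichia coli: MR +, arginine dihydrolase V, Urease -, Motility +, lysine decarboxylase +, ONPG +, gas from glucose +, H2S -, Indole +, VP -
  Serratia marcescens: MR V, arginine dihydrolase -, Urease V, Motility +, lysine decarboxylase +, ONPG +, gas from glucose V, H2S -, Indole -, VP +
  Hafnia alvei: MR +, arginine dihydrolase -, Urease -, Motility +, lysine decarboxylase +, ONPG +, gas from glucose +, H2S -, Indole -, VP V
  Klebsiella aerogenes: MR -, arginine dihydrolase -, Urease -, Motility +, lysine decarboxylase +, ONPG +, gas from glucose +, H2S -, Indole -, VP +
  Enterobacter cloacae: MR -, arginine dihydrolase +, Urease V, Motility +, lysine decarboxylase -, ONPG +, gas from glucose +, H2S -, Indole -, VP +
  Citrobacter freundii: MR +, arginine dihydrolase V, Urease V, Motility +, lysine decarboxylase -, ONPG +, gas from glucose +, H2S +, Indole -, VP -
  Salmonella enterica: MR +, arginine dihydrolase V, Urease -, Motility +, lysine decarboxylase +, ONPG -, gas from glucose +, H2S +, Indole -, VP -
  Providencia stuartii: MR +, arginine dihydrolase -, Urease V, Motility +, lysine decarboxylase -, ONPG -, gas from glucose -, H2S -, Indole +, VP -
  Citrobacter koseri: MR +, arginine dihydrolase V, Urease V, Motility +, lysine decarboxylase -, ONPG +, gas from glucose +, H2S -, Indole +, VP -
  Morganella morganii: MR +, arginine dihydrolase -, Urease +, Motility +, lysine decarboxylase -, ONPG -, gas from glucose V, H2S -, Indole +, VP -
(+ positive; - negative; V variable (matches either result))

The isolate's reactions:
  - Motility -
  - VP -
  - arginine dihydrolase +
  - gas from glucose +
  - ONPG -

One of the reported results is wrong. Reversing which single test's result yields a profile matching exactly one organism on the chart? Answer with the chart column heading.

Motility

As reported, no row in the chart matches all 5 reactions.
Reversing Motility (to +) → unique match: Salmonella enterica.
Reversing VP → still no organism matches.
Reversing ONPG → still no organism matches.
Reversing arginine dihydrolase → still no organism matches.
Reversing gas from glucose → still no organism matches.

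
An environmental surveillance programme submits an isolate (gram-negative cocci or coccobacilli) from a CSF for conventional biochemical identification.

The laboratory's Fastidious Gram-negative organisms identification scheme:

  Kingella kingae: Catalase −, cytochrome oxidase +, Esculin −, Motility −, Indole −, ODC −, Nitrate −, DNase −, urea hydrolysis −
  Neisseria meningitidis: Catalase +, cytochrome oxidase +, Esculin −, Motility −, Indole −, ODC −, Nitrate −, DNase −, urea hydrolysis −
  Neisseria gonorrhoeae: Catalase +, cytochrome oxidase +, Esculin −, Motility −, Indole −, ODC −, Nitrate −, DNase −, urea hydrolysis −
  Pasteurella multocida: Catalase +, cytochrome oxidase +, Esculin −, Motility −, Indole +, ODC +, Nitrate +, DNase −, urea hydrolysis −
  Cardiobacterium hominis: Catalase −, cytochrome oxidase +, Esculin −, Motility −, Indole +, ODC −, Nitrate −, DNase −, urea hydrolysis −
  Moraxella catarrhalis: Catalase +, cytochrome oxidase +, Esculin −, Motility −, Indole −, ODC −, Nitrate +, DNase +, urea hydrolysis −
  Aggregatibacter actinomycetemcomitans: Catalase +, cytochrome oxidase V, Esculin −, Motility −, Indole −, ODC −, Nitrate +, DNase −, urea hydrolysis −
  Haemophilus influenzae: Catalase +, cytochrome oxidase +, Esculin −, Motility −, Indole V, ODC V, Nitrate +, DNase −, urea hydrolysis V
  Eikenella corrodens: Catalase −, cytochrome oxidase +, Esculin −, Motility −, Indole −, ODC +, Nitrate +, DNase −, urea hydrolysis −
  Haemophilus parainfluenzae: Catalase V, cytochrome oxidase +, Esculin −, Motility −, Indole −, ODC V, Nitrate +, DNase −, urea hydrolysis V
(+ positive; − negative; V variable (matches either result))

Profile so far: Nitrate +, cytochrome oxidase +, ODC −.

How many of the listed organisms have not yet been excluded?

ODC −: excludes Pasteurella multocida, Eikenella corrodens — 8 left.
cytochrome oxidase +: all 8 remaining candidates are consistent.
Nitrate +: excludes Kingella kingae, Neisseria meningitidis, Neisseria gonorrhoeae, Cardiobacterium hominis — 4 left.
Still consistent: Aggregatibacter actinomycetemcomitans, Haemophilus influenzae, Haemophilus parainfluenzae, Moraxella catarrhalis.

4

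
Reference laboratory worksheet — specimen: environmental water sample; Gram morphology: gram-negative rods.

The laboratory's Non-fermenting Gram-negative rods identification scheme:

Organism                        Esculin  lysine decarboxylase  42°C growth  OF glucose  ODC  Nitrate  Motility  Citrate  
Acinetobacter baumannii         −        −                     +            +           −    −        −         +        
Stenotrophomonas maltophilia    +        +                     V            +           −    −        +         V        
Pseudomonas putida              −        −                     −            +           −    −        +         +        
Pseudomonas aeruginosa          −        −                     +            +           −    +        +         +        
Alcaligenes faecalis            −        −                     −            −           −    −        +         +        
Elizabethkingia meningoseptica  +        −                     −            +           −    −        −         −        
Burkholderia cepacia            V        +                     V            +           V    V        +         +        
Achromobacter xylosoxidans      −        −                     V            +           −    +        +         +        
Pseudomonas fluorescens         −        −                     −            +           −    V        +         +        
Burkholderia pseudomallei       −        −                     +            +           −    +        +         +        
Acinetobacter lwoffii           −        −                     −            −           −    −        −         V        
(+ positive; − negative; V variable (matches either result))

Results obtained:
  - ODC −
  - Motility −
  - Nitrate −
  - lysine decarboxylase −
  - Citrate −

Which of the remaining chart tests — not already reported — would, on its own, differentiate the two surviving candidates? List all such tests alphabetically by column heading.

Esculin, OF glucose

Nitrate −: excludes Pseudomonas aeruginosa, Achromobacter xylosoxidans, Burkholderia pseudomallei — 8 left.
ODC −: all 8 remaining candidates are consistent.
Motility −: excludes 5 organisms — 3 left.
lysine decarboxylase −: all 3 remaining candidates are consistent.
Citrate −: excludes Acinetobacter baumannii — 2 left.
Two candidates remain: Acinetobacter lwoffii and Elizabethkingia meningoseptica.
  Esculin: Acinetobacter lwoffii −, Elizabethkingia meningoseptica + — discriminates.
  42°C growth: − vs − — same for both, does not separate.
  OF glucose: Acinetobacter lwoffii −, Elizabethkingia meningoseptica + — discriminates.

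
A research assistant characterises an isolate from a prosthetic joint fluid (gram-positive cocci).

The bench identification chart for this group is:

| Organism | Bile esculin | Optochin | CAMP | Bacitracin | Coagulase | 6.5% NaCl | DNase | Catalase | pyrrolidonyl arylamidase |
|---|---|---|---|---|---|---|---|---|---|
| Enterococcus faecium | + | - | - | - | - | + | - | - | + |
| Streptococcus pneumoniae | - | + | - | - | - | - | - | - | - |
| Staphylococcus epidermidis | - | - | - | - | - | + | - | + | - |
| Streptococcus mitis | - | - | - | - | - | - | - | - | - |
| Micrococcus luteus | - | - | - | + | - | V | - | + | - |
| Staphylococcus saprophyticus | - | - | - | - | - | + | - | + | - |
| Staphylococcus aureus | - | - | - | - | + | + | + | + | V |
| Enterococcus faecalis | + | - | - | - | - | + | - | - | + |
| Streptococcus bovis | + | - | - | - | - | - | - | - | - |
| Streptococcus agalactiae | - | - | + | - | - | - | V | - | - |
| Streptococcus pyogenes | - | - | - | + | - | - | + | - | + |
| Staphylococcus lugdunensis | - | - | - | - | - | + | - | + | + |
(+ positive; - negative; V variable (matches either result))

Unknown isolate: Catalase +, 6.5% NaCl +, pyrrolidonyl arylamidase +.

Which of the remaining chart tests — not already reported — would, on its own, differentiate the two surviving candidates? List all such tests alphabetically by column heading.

Coagulase, DNase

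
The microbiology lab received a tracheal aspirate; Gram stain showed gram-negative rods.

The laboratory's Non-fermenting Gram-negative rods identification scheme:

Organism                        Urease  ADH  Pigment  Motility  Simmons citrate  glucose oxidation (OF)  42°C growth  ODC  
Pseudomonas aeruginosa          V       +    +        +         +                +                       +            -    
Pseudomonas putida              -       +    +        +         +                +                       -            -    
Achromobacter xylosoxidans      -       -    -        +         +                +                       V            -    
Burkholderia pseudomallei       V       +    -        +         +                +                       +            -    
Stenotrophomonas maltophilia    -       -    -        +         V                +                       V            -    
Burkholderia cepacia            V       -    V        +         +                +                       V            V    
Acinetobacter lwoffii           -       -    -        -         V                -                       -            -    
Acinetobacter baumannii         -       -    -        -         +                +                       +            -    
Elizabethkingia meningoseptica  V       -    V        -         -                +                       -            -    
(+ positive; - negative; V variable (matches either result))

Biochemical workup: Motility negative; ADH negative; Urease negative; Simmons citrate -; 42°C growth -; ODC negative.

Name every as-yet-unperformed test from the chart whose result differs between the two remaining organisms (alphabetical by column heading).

glucose oxidation (OF)

42°C growth -: excludes Pseudomonas aeruginosa, Burkholderia pseudomallei, Acinetobacter baumannii — 6 left.
ADH -: excludes Pseudomonas putida — 5 left.
Urease -: all 5 remaining candidates are consistent.
Simmons citrate -: excludes Achromobacter xylosoxidans, Burkholderia cepacia — 3 left.
ODC -: all 3 remaining candidates are consistent.
Motility -: excludes Stenotrophomonas maltophilia — 2 left.
Two candidates remain: Acinetobacter lwoffii and Elizabethkingia meningoseptica.
  Pigment: - vs V — variable for at least one, does not separate.
  glucose oxidation (OF): Acinetobacter lwoffii -, Elizabethkingia meningoseptica + — discriminates.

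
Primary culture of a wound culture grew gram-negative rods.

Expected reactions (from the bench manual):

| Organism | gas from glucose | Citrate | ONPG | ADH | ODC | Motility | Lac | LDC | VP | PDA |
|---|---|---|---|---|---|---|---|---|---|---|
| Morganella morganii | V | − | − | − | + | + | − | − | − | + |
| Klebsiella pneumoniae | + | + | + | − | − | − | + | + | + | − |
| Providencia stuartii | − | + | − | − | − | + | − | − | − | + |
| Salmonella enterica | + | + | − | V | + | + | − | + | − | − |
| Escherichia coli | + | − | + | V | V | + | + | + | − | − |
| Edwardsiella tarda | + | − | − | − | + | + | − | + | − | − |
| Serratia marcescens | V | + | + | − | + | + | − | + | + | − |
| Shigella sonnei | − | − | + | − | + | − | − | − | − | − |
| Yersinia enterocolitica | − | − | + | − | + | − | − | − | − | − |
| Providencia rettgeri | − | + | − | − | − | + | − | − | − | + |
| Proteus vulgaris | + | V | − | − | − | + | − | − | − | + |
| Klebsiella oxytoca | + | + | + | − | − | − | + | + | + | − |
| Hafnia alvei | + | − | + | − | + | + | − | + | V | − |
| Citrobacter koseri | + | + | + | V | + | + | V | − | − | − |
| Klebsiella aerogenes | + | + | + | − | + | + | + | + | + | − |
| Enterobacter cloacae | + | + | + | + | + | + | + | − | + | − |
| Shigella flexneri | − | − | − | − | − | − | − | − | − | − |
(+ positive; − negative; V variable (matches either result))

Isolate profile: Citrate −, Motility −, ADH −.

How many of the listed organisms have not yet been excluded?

Motility −: excludes 12 organisms — 5 left.
Citrate −: excludes Klebsiella pneumoniae, Klebsiella oxytoca — 3 left.
ADH −: all 3 remaining candidates are consistent.
Still consistent: Shigella flexneri, Shigella sonnei, Yersinia enterocolitica.

3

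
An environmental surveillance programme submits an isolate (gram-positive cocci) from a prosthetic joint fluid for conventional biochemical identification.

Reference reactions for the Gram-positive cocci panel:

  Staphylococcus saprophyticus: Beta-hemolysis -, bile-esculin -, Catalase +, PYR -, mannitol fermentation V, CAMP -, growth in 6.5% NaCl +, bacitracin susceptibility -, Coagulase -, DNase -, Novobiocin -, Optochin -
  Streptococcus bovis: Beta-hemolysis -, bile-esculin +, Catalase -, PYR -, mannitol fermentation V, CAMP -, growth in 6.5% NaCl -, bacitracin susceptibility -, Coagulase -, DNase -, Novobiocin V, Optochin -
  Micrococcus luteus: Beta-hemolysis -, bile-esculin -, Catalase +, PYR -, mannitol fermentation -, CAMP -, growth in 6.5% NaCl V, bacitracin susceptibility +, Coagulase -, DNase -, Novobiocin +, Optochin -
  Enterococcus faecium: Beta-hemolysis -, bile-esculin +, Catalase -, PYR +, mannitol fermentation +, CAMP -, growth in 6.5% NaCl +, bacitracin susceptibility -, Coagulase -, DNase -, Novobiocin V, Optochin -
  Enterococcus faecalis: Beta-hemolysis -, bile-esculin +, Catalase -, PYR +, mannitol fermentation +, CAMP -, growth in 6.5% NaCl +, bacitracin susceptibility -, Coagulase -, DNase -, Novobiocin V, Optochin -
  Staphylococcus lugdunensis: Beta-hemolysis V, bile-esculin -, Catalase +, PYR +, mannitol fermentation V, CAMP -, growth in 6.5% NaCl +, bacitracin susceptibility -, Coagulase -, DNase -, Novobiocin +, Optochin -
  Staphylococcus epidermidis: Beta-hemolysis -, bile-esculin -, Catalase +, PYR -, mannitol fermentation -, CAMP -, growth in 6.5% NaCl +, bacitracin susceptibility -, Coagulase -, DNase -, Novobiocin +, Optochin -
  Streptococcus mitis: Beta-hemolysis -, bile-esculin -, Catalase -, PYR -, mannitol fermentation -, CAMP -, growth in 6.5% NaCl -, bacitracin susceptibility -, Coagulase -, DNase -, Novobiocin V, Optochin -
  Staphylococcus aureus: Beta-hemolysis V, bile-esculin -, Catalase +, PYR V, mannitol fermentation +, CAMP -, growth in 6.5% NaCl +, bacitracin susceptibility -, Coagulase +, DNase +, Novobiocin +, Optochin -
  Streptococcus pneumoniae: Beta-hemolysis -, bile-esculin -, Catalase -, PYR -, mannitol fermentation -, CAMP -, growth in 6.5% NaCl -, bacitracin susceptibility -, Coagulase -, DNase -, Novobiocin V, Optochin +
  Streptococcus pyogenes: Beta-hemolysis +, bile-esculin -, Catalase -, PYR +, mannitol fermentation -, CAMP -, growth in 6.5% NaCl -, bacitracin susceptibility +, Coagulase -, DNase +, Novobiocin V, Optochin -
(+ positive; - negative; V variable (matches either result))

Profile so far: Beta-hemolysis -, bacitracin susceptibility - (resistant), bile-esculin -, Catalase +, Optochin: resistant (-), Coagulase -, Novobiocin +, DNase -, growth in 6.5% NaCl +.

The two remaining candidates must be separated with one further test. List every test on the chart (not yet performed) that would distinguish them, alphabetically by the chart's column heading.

PYR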